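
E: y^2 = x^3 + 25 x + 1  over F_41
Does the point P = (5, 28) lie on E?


Check whether y^2 = x^3 + 25 x + 1 (mod 41) for (x, y) = (5, 28).
LHS: y^2 = 28^2 mod 41 = 5
RHS: x^3 + 25 x + 1 = 5^3 + 25*5 + 1 mod 41 = 5
LHS = RHS

Yes, on the curve


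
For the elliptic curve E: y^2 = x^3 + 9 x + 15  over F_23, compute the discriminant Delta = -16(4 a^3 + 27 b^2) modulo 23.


4 a^3 + 27 b^2 = 4*9^3 + 27*15^2 = 2916 + 6075 = 8991
Delta = -16 * (8991) = -143856
Delta mod 23 = 9

Delta = 9 (mod 23)


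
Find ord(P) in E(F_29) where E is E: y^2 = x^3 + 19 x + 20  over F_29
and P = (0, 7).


Compute successive multiples of P until we hit O:
  1P = (0, 7)
  2P = (23, 26)
  3P = (12, 2)
  4P = (21, 9)
  5P = (28, 0)
  6P = (21, 20)
  7P = (12, 27)
  8P = (23, 3)
  ... (continuing to 10P)
  10P = O

ord(P) = 10


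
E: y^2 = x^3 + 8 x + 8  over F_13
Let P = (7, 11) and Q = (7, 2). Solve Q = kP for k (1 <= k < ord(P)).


Enumerate multiples of P until we hit Q = (7, 2):
  1P = (7, 11)
  2P = (8, 5)
  3P = (8, 8)
  4P = (7, 2)
Match found at i = 4.

k = 4


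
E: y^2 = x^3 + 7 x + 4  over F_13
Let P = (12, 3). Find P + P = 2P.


Doubling: s = (3 x1^2 + a) / (2 y1)
s = (3*12^2 + 7) / (2*3) mod 13 = 6
x3 = s^2 - 2 x1 mod 13 = 6^2 - 2*12 = 12
y3 = s (x1 - x3) - y1 mod 13 = 6 * (12 - 12) - 3 = 10

2P = (12, 10)


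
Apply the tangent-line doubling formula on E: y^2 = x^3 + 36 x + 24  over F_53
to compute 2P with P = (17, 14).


Doubling: s = (3 x1^2 + a) / (2 y1)
s = (3*17^2 + 36) / (2*14) mod 53 = 19
x3 = s^2 - 2 x1 mod 53 = 19^2 - 2*17 = 9
y3 = s (x1 - x3) - y1 mod 53 = 19 * (17 - 9) - 14 = 32

2P = (9, 32)


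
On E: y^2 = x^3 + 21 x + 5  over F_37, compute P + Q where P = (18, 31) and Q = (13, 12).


P != Q, so use the chord formula.
s = (y2 - y1) / (x2 - x1) = (18) / (32) mod 37 = 26
x3 = s^2 - x1 - x2 mod 37 = 26^2 - 18 - 13 = 16
y3 = s (x1 - x3) - y1 mod 37 = 26 * (18 - 16) - 31 = 21

P + Q = (16, 21)


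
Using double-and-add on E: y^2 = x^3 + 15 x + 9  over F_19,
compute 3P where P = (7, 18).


k = 3 = 11_2 (binary, LSB first: 11)
Double-and-add from P = (7, 18):
  bit 0 = 1: acc = O + (7, 18) = (7, 18)
  bit 1 = 1: acc = (7, 18) + (11, 2) = (17, 3)

3P = (17, 3)


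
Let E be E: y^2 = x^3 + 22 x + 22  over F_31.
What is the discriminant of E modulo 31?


4 a^3 + 27 b^2 = 4*22^3 + 27*22^2 = 42592 + 13068 = 55660
Delta = -16 * (55660) = -890560
Delta mod 31 = 8

Delta = 8 (mod 31)


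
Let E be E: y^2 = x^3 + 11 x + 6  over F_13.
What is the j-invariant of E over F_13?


Delta = -16(4 a^3 + 27 b^2) mod 13 = 1
-1728 * (4 a)^3 = -1728 * (4*11)^3 mod 13 = 8
j = 8 * 1^(-1) mod 13 = 8

j = 8 (mod 13)


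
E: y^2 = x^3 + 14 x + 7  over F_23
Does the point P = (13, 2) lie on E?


Check whether y^2 = x^3 + 14 x + 7 (mod 23) for (x, y) = (13, 2).
LHS: y^2 = 2^2 mod 23 = 4
RHS: x^3 + 14 x + 7 = 13^3 + 14*13 + 7 mod 23 = 17
LHS != RHS

No, not on the curve


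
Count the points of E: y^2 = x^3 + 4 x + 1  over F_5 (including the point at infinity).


For each x in F_5, count y with y^2 = x^3 + 4 x + 1 mod 5:
  x = 0: RHS = 1, y in [1, 4]  -> 2 point(s)
  x = 1: RHS = 1, y in [1, 4]  -> 2 point(s)
  x = 3: RHS = 0, y in [0]  -> 1 point(s)
  x = 4: RHS = 1, y in [1, 4]  -> 2 point(s)
Affine points: 7. Add the point at infinity: total = 8.

#E(F_5) = 8


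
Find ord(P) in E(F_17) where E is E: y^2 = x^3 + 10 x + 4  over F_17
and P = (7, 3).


Compute successive multiples of P until we hit O:
  1P = (7, 3)
  2P = (11, 0)
  3P = (7, 14)
  4P = O

ord(P) = 4


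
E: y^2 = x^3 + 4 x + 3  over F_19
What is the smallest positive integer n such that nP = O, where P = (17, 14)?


Compute successive multiples of P until we hit O:
  1P = (17, 14)
  2P = (2, 0)
  3P = (17, 5)
  4P = O

ord(P) = 4


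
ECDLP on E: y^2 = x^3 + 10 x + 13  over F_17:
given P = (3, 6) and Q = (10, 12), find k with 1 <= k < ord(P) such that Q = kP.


Enumerate multiples of P until we hit Q = (10, 12):
  1P = (3, 6)
  2P = (10, 5)
  3P = (12, 5)
  4P = (6, 0)
  5P = (12, 12)
  6P = (10, 12)
Match found at i = 6.

k = 6


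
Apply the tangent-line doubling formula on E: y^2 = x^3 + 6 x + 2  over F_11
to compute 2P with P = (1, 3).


Doubling: s = (3 x1^2 + a) / (2 y1)
s = (3*1^2 + 6) / (2*3) mod 11 = 7
x3 = s^2 - 2 x1 mod 11 = 7^2 - 2*1 = 3
y3 = s (x1 - x3) - y1 mod 11 = 7 * (1 - 3) - 3 = 5

2P = (3, 5)


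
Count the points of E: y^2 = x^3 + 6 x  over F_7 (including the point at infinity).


For each x in F_7, count y with y^2 = x^3 + 6 x + 0 mod 7:
  x = 0: RHS = 0, y in [0]  -> 1 point(s)
  x = 1: RHS = 0, y in [0]  -> 1 point(s)
  x = 4: RHS = 4, y in [2, 5]  -> 2 point(s)
  x = 5: RHS = 1, y in [1, 6]  -> 2 point(s)
  x = 6: RHS = 0, y in [0]  -> 1 point(s)
Affine points: 7. Add the point at infinity: total = 8.

#E(F_7) = 8


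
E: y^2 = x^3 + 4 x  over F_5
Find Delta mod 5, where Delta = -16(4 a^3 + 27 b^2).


4 a^3 + 27 b^2 = 4*4^3 + 27*0^2 = 256 + 0 = 256
Delta = -16 * (256) = -4096
Delta mod 5 = 4

Delta = 4 (mod 5)


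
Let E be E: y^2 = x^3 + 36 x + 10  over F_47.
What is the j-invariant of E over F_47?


Delta = -16(4 a^3 + 27 b^2) mod 47 = 13
-1728 * (4 a)^3 = -1728 * (4*36)^3 mod 47 = 15
j = 15 * 13^(-1) mod 47 = 12

j = 12 (mod 47)


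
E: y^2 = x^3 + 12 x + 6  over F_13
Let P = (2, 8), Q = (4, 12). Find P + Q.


P != Q, so use the chord formula.
s = (y2 - y1) / (x2 - x1) = (4) / (2) mod 13 = 2
x3 = s^2 - x1 - x2 mod 13 = 2^2 - 2 - 4 = 11
y3 = s (x1 - x3) - y1 mod 13 = 2 * (2 - 11) - 8 = 0

P + Q = (11, 0)


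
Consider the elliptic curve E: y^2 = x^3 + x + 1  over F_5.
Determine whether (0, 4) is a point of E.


Check whether y^2 = x^3 + 1 x + 1 (mod 5) for (x, y) = (0, 4).
LHS: y^2 = 4^2 mod 5 = 1
RHS: x^3 + 1 x + 1 = 0^3 + 1*0 + 1 mod 5 = 1
LHS = RHS

Yes, on the curve


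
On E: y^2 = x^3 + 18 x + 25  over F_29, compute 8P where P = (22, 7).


k = 8 = 1000_2 (binary, LSB first: 0001)
Double-and-add from P = (22, 7):
  bit 0 = 0: acc unchanged = O
  bit 1 = 0: acc unchanged = O
  bit 2 = 0: acc unchanged = O
  bit 3 = 1: acc = O + (28, 21) = (28, 21)

8P = (28, 21)


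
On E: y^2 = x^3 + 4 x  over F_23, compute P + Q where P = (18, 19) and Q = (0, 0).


P != Q, so use the chord formula.
s = (y2 - y1) / (x2 - x1) = (4) / (5) mod 23 = 10
x3 = s^2 - x1 - x2 mod 23 = 10^2 - 18 - 0 = 13
y3 = s (x1 - x3) - y1 mod 23 = 10 * (18 - 13) - 19 = 8

P + Q = (13, 8)


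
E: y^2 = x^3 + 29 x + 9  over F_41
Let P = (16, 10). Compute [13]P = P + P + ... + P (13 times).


k = 13 = 1101_2 (binary, LSB first: 1011)
Double-and-add from P = (16, 10):
  bit 0 = 1: acc = O + (16, 10) = (16, 10)
  bit 1 = 0: acc unchanged = (16, 10)
  bit 2 = 1: acc = (16, 10) + (5, 22) = (30, 9)
  bit 3 = 1: acc = (30, 9) + (21, 11) = (27, 4)

13P = (27, 4)


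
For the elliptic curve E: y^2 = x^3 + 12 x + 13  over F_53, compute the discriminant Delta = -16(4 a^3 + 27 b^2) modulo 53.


4 a^3 + 27 b^2 = 4*12^3 + 27*13^2 = 6912 + 4563 = 11475
Delta = -16 * (11475) = -183600
Delta mod 53 = 45

Delta = 45 (mod 53)


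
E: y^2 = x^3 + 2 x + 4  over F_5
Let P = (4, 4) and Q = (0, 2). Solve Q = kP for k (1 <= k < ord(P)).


Enumerate multiples of P until we hit Q = (0, 2):
  1P = (4, 4)
  2P = (2, 1)
  3P = (0, 2)
Match found at i = 3.

k = 3


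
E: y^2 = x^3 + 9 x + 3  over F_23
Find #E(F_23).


For each x in F_23, count y with y^2 = x^3 + 9 x + 3 mod 23:
  x = 0: RHS = 3, y in [7, 16]  -> 2 point(s)
  x = 1: RHS = 13, y in [6, 17]  -> 2 point(s)
  x = 2: RHS = 6, y in [11, 12]  -> 2 point(s)
  x = 5: RHS = 12, y in [9, 14]  -> 2 point(s)
  x = 7: RHS = 18, y in [8, 15]  -> 2 point(s)
  x = 8: RHS = 12, y in [9, 14]  -> 2 point(s)
  x = 9: RHS = 8, y in [10, 13]  -> 2 point(s)
  x = 10: RHS = 12, y in [9, 14]  -> 2 point(s)
  x = 17: RHS = 9, y in [3, 20]  -> 2 point(s)
  x = 19: RHS = 18, y in [8, 15]  -> 2 point(s)
  x = 20: RHS = 18, y in [8, 15]  -> 2 point(s)
  x = 21: RHS = 0, y in [0]  -> 1 point(s)
  x = 22: RHS = 16, y in [4, 19]  -> 2 point(s)
Affine points: 25. Add the point at infinity: total = 26.

#E(F_23) = 26


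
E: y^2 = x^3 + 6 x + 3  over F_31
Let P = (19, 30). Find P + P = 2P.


Doubling: s = (3 x1^2 + a) / (2 y1)
s = (3*19^2 + 6) / (2*30) mod 31 = 29
x3 = s^2 - 2 x1 mod 31 = 29^2 - 2*19 = 28
y3 = s (x1 - x3) - y1 mod 31 = 29 * (19 - 28) - 30 = 19

2P = (28, 19)


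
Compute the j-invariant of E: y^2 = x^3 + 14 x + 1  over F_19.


Delta = -16(4 a^3 + 27 b^2) mod 19 = 6
-1728 * (4 a)^3 = -1728 * (4*14)^3 mod 19 = 18
j = 18 * 6^(-1) mod 19 = 3

j = 3 (mod 19)


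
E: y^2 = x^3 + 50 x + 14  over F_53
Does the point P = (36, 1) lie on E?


Check whether y^2 = x^3 + 50 x + 14 (mod 53) for (x, y) = (36, 1).
LHS: y^2 = 1^2 mod 53 = 1
RHS: x^3 + 50 x + 14 = 36^3 + 50*36 + 14 mod 53 = 28
LHS != RHS

No, not on the curve


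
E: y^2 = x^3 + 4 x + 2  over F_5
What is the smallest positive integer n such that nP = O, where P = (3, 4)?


Compute successive multiples of P until we hit O:
  1P = (3, 4)
  2P = (3, 1)
  3P = O

ord(P) = 3


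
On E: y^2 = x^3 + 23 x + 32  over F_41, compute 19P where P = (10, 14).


k = 19 = 10011_2 (binary, LSB first: 11001)
Double-and-add from P = (10, 14):
  bit 0 = 1: acc = O + (10, 14) = (10, 14)
  bit 1 = 1: acc = (10, 14) + (26, 24) = (15, 29)
  bit 2 = 0: acc unchanged = (15, 29)
  bit 3 = 0: acc unchanged = (15, 29)
  bit 4 = 1: acc = (15, 29) + (28, 23) = (38, 10)

19P = (38, 10)


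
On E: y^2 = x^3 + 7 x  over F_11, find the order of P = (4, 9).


Compute successive multiples of P until we hit O:
  1P = (4, 9)
  2P = (3, 2)
  3P = (9, 0)
  4P = (3, 9)
  5P = (4, 2)
  6P = O

ord(P) = 6


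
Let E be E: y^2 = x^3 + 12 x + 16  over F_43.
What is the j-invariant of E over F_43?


Delta = -16(4 a^3 + 27 b^2) mod 43 = 8
-1728 * (4 a)^3 = -1728 * (4*12)^3 mod 43 = 32
j = 32 * 8^(-1) mod 43 = 4

j = 4 (mod 43)


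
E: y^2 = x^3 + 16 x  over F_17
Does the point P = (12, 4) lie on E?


Check whether y^2 = x^3 + 16 x + 0 (mod 17) for (x, y) = (12, 4).
LHS: y^2 = 4^2 mod 17 = 16
RHS: x^3 + 16 x + 0 = 12^3 + 16*12 + 0 mod 17 = 16
LHS = RHS

Yes, on the curve


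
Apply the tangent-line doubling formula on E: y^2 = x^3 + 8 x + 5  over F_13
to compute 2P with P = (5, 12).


Doubling: s = (3 x1^2 + a) / (2 y1)
s = (3*5^2 + 8) / (2*12) mod 13 = 4
x3 = s^2 - 2 x1 mod 13 = 4^2 - 2*5 = 6
y3 = s (x1 - x3) - y1 mod 13 = 4 * (5 - 6) - 12 = 10

2P = (6, 10)


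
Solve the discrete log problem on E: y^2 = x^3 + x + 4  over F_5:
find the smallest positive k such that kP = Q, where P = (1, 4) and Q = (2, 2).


Enumerate multiples of P until we hit Q = (2, 2):
  1P = (1, 4)
  2P = (2, 3)
  3P = (3, 3)
  4P = (0, 3)
  5P = (0, 2)
  6P = (3, 2)
  7P = (2, 2)
Match found at i = 7.

k = 7


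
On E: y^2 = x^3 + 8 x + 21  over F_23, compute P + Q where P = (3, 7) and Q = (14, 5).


P != Q, so use the chord formula.
s = (y2 - y1) / (x2 - x1) = (21) / (11) mod 23 = 4
x3 = s^2 - x1 - x2 mod 23 = 4^2 - 3 - 14 = 22
y3 = s (x1 - x3) - y1 mod 23 = 4 * (3 - 22) - 7 = 9

P + Q = (22, 9)


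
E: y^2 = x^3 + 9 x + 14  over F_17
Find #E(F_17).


For each x in F_17, count y with y^2 = x^3 + 9 x + 14 mod 17:
  x = 3: RHS = 0, y in [0]  -> 1 point(s)
  x = 9: RHS = 8, y in [5, 12]  -> 2 point(s)
  x = 10: RHS = 16, y in [4, 13]  -> 2 point(s)
  x = 11: RHS = 16, y in [4, 13]  -> 2 point(s)
  x = 13: RHS = 16, y in [4, 13]  -> 2 point(s)
  x = 16: RHS = 4, y in [2, 15]  -> 2 point(s)
Affine points: 11. Add the point at infinity: total = 12.

#E(F_17) = 12


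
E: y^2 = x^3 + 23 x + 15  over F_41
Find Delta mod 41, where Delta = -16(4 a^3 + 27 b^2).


4 a^3 + 27 b^2 = 4*23^3 + 27*15^2 = 48668 + 6075 = 54743
Delta = -16 * (54743) = -875888
Delta mod 41 = 36

Delta = 36 (mod 41)


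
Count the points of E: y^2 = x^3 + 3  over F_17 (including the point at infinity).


For each x in F_17, count y with y^2 = x^3 + 0 x + 3 mod 17:
  x = 1: RHS = 4, y in [2, 15]  -> 2 point(s)
  x = 3: RHS = 13, y in [8, 9]  -> 2 point(s)
  x = 4: RHS = 16, y in [4, 13]  -> 2 point(s)
  x = 5: RHS = 9, y in [3, 14]  -> 2 point(s)
  x = 6: RHS = 15, y in [7, 10]  -> 2 point(s)
  x = 9: RHS = 1, y in [1, 16]  -> 2 point(s)
  x = 10: RHS = 0, y in [0]  -> 1 point(s)
  x = 11: RHS = 8, y in [5, 12]  -> 2 point(s)
  x = 16: RHS = 2, y in [6, 11]  -> 2 point(s)
Affine points: 17. Add the point at infinity: total = 18.

#E(F_17) = 18


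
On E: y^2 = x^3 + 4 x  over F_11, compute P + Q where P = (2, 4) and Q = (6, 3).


P != Q, so use the chord formula.
s = (y2 - y1) / (x2 - x1) = (10) / (4) mod 11 = 8
x3 = s^2 - x1 - x2 mod 11 = 8^2 - 2 - 6 = 1
y3 = s (x1 - x3) - y1 mod 11 = 8 * (2 - 1) - 4 = 4

P + Q = (1, 4)


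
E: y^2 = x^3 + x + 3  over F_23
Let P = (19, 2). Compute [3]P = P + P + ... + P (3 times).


k = 3 = 11_2 (binary, LSB first: 11)
Double-and-add from P = (19, 2):
  bit 0 = 1: acc = O + (19, 2) = (19, 2)
  bit 1 = 1: acc = (19, 2) + (10, 22) = (12, 8)

3P = (12, 8)


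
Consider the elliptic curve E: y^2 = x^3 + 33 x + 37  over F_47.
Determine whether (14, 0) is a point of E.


Check whether y^2 = x^3 + 33 x + 37 (mod 47) for (x, y) = (14, 0).
LHS: y^2 = 0^2 mod 47 = 0
RHS: x^3 + 33 x + 37 = 14^3 + 33*14 + 37 mod 47 = 0
LHS = RHS

Yes, on the curve


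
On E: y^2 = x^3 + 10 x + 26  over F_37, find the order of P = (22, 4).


Compute successive multiples of P until we hit O:
  1P = (22, 4)
  2P = (5, 4)
  3P = (10, 33)
  4P = (26, 18)
  5P = (29, 27)
  6P = (27, 6)
  7P = (0, 27)
  8P = (31, 34)
  ... (continuing to 23P)
  23P = O

ord(P) = 23


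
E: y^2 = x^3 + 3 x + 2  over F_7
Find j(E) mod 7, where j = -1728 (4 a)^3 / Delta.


Delta = -16(4 a^3 + 27 b^2) mod 7 = 2
-1728 * (4 a)^3 = -1728 * (4*3)^3 mod 7 = 6
j = 6 * 2^(-1) mod 7 = 3

j = 3 (mod 7)


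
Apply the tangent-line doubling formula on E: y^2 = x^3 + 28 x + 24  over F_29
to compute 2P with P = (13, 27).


Doubling: s = (3 x1^2 + a) / (2 y1)
s = (3*13^2 + 28) / (2*27) mod 29 = 4
x3 = s^2 - 2 x1 mod 29 = 4^2 - 2*13 = 19
y3 = s (x1 - x3) - y1 mod 29 = 4 * (13 - 19) - 27 = 7

2P = (19, 7)


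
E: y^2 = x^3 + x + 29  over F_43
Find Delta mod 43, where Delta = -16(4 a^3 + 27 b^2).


4 a^3 + 27 b^2 = 4*1^3 + 27*29^2 = 4 + 22707 = 22711
Delta = -16 * (22711) = -363376
Delta mod 43 = 17

Delta = 17 (mod 43)


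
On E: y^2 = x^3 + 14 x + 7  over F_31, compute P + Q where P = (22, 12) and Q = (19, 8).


P != Q, so use the chord formula.
s = (y2 - y1) / (x2 - x1) = (27) / (28) mod 31 = 22
x3 = s^2 - x1 - x2 mod 31 = 22^2 - 22 - 19 = 9
y3 = s (x1 - x3) - y1 mod 31 = 22 * (22 - 9) - 12 = 26

P + Q = (9, 26)


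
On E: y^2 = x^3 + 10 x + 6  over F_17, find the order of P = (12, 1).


Compute successive multiples of P until we hit O:
  1P = (12, 1)
  2P = (10, 16)
  3P = (13, 15)
  4P = (1, 0)
  5P = (13, 2)
  6P = (10, 1)
  7P = (12, 16)
  8P = O

ord(P) = 8


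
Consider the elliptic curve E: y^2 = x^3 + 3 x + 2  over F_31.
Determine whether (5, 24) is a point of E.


Check whether y^2 = x^3 + 3 x + 2 (mod 31) for (x, y) = (5, 24).
LHS: y^2 = 24^2 mod 31 = 18
RHS: x^3 + 3 x + 2 = 5^3 + 3*5 + 2 mod 31 = 18
LHS = RHS

Yes, on the curve


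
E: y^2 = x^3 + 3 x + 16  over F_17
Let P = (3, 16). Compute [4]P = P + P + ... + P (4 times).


k = 4 = 100_2 (binary, LSB first: 001)
Double-and-add from P = (3, 16):
  bit 0 = 0: acc unchanged = O
  bit 1 = 0: acc unchanged = O
  bit 2 = 1: acc = O + (13, 12) = (13, 12)

4P = (13, 12)


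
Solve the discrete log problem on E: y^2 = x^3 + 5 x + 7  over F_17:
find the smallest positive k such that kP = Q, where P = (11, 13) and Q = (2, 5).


Enumerate multiples of P until we hit Q = (2, 5):
  1P = (11, 13)
  2P = (3, 10)
  3P = (5, 2)
  4P = (2, 12)
  5P = (8, 10)
  6P = (16, 16)
  7P = (6, 7)
  8P = (13, 5)
  9P = (9, 13)
  10P = (14, 4)
  11P = (1, 8)
  12P = (1, 9)
  13P = (14, 13)
  14P = (9, 4)
  15P = (13, 12)
  16P = (6, 10)
  17P = (16, 1)
  18P = (8, 7)
  19P = (2, 5)
Match found at i = 19.

k = 19


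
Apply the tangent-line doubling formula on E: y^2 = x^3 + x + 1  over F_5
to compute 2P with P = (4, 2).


Doubling: s = (3 x1^2 + a) / (2 y1)
s = (3*4^2 + 1) / (2*2) mod 5 = 1
x3 = s^2 - 2 x1 mod 5 = 1^2 - 2*4 = 3
y3 = s (x1 - x3) - y1 mod 5 = 1 * (4 - 3) - 2 = 4

2P = (3, 4)


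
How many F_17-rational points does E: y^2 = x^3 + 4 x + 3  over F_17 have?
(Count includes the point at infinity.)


For each x in F_17, count y with y^2 = x^3 + 4 x + 3 mod 17:
  x = 1: RHS = 8, y in [5, 12]  -> 2 point(s)
  x = 2: RHS = 2, y in [6, 11]  -> 2 point(s)
  x = 3: RHS = 8, y in [5, 12]  -> 2 point(s)
  x = 4: RHS = 15, y in [7, 10]  -> 2 point(s)
  x = 7: RHS = 0, y in [0]  -> 1 point(s)
  x = 11: RHS = 1, y in [1, 16]  -> 2 point(s)
  x = 13: RHS = 8, y in [5, 12]  -> 2 point(s)
  x = 14: RHS = 15, y in [7, 10]  -> 2 point(s)
  x = 15: RHS = 4, y in [2, 15]  -> 2 point(s)
  x = 16: RHS = 15, y in [7, 10]  -> 2 point(s)
Affine points: 19. Add the point at infinity: total = 20.

#E(F_17) = 20


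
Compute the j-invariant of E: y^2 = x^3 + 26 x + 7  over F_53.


Delta = -16(4 a^3 + 27 b^2) mod 53 = 40
-1728 * (4 a)^3 = -1728 * (4*26)^3 mod 53 = 44
j = 44 * 40^(-1) mod 53 = 17

j = 17 (mod 53)


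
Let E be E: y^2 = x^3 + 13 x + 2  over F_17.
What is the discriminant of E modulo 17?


4 a^3 + 27 b^2 = 4*13^3 + 27*2^2 = 8788 + 108 = 8896
Delta = -16 * (8896) = -142336
Delta mod 17 = 5

Delta = 5 (mod 17)


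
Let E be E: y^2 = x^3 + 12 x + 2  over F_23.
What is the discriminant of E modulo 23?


4 a^3 + 27 b^2 = 4*12^3 + 27*2^2 = 6912 + 108 = 7020
Delta = -16 * (7020) = -112320
Delta mod 23 = 12

Delta = 12 (mod 23)


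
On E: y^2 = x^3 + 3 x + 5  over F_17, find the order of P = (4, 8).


Compute successive multiples of P until we hit O:
  1P = (4, 8)
  2P = (9, 9)
  3P = (2, 6)
  4P = (12, 1)
  5P = (10, 10)
  6P = (5, 3)
  7P = (16, 1)
  8P = (1, 3)
  ... (continuing to 23P)
  23P = O

ord(P) = 23


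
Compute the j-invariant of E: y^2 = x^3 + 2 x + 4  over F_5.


Delta = -16(4 a^3 + 27 b^2) mod 5 = 1
-1728 * (4 a)^3 = -1728 * (4*2)^3 mod 5 = 4
j = 4 * 1^(-1) mod 5 = 4

j = 4 (mod 5)


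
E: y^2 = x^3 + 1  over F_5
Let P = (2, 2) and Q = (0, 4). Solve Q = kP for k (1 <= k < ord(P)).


Enumerate multiples of P until we hit Q = (0, 4):
  1P = (2, 2)
  2P = (0, 4)
Match found at i = 2.

k = 2


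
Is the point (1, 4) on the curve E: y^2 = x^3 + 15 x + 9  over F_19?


Check whether y^2 = x^3 + 15 x + 9 (mod 19) for (x, y) = (1, 4).
LHS: y^2 = 4^2 mod 19 = 16
RHS: x^3 + 15 x + 9 = 1^3 + 15*1 + 9 mod 19 = 6
LHS != RHS

No, not on the curve


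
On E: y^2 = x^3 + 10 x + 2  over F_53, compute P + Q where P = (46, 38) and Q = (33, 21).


P != Q, so use the chord formula.
s = (y2 - y1) / (x2 - x1) = (36) / (40) mod 53 = 38
x3 = s^2 - x1 - x2 mod 53 = 38^2 - 46 - 33 = 40
y3 = s (x1 - x3) - y1 mod 53 = 38 * (46 - 40) - 38 = 31

P + Q = (40, 31)


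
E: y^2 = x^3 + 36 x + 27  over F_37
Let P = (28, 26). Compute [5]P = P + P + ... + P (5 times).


k = 5 = 101_2 (binary, LSB first: 101)
Double-and-add from P = (28, 26):
  bit 0 = 1: acc = O + (28, 26) = (28, 26)
  bit 1 = 0: acc unchanged = (28, 26)
  bit 2 = 1: acc = (28, 26) + (28, 26) = (28, 11)

5P = (28, 11)


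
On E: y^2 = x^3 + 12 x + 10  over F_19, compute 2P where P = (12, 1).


Doubling: s = (3 x1^2 + a) / (2 y1)
s = (3*12^2 + 12) / (2*1) mod 19 = 13
x3 = s^2 - 2 x1 mod 19 = 13^2 - 2*12 = 12
y3 = s (x1 - x3) - y1 mod 19 = 13 * (12 - 12) - 1 = 18

2P = (12, 18)


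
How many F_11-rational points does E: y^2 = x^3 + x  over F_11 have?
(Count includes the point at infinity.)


For each x in F_11, count y with y^2 = x^3 + 1 x + 0 mod 11:
  x = 0: RHS = 0, y in [0]  -> 1 point(s)
  x = 5: RHS = 9, y in [3, 8]  -> 2 point(s)
  x = 7: RHS = 9, y in [3, 8]  -> 2 point(s)
  x = 8: RHS = 3, y in [5, 6]  -> 2 point(s)
  x = 9: RHS = 1, y in [1, 10]  -> 2 point(s)
  x = 10: RHS = 9, y in [3, 8]  -> 2 point(s)
Affine points: 11. Add the point at infinity: total = 12.

#E(F_11) = 12


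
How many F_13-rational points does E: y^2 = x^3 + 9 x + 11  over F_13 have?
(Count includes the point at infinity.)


For each x in F_13, count y with y^2 = x^3 + 9 x + 11 mod 13:
  x = 3: RHS = 0, y in [0]  -> 1 point(s)
  x = 5: RHS = 12, y in [5, 8]  -> 2 point(s)
  x = 7: RHS = 1, y in [1, 12]  -> 2 point(s)
  x = 8: RHS = 10, y in [6, 7]  -> 2 point(s)
  x = 10: RHS = 9, y in [3, 10]  -> 2 point(s)
  x = 12: RHS = 1, y in [1, 12]  -> 2 point(s)
Affine points: 11. Add the point at infinity: total = 12.

#E(F_13) = 12


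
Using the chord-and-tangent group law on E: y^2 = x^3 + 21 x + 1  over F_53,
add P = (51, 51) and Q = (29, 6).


P != Q, so use the chord formula.
s = (y2 - y1) / (x2 - x1) = (8) / (31) mod 53 = 43
x3 = s^2 - x1 - x2 mod 53 = 43^2 - 51 - 29 = 20
y3 = s (x1 - x3) - y1 mod 53 = 43 * (51 - 20) - 51 = 10

P + Q = (20, 10)


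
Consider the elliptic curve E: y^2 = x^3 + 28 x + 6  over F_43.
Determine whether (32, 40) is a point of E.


Check whether y^2 = x^3 + 28 x + 6 (mod 43) for (x, y) = (32, 40).
LHS: y^2 = 40^2 mod 43 = 9
RHS: x^3 + 28 x + 6 = 32^3 + 28*32 + 6 mod 43 = 1
LHS != RHS

No, not on the curve


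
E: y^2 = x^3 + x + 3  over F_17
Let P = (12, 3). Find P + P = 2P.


Doubling: s = (3 x1^2 + a) / (2 y1)
s = (3*12^2 + 1) / (2*3) mod 17 = 7
x3 = s^2 - 2 x1 mod 17 = 7^2 - 2*12 = 8
y3 = s (x1 - x3) - y1 mod 17 = 7 * (12 - 8) - 3 = 8

2P = (8, 8)


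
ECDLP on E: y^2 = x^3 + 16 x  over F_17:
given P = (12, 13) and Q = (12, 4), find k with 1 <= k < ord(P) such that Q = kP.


Enumerate multiples of P until we hit Q = (12, 4):
  1P = (12, 13)
  2P = (1, 0)
  3P = (12, 4)
Match found at i = 3.

k = 3


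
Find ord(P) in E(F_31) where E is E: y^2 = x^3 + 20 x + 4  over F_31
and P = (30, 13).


Compute successive multiples of P until we hit O:
  1P = (30, 13)
  2P = (12, 22)
  3P = (28, 17)
  4P = (8, 5)
  5P = (29, 24)
  6P = (0, 29)
  7P = (9, 13)
  8P = (23, 18)
  ... (continuing to 31P)
  31P = O

ord(P) = 31


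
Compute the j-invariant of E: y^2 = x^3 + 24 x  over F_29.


Delta = -16(4 a^3 + 27 b^2) mod 29 = 25
-1728 * (4 a)^3 = -1728 * (4*24)^3 mod 29 = 19
j = 19 * 25^(-1) mod 29 = 17

j = 17 (mod 29)


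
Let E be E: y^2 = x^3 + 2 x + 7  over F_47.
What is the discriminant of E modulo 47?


4 a^3 + 27 b^2 = 4*2^3 + 27*7^2 = 32 + 1323 = 1355
Delta = -16 * (1355) = -21680
Delta mod 47 = 34

Delta = 34 (mod 47)


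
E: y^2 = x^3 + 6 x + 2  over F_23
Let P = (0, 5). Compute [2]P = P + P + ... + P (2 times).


k = 2 = 10_2 (binary, LSB first: 01)
Double-and-add from P = (0, 5):
  bit 0 = 0: acc unchanged = O
  bit 1 = 1: acc = O + (16, 13) = (16, 13)

2P = (16, 13)


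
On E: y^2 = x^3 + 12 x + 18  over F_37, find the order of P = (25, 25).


Compute successive multiples of P until we hit O:
  1P = (25, 25)
  2P = (24, 12)
  3P = (9, 35)
  4P = (19, 36)
  5P = (20, 9)
  6P = (20, 28)
  7P = (19, 1)
  8P = (9, 2)
  ... (continuing to 11P)
  11P = O

ord(P) = 11


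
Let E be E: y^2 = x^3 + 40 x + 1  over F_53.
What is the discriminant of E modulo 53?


4 a^3 + 27 b^2 = 4*40^3 + 27*1^2 = 256000 + 27 = 256027
Delta = -16 * (256027) = -4096432
Delta mod 53 = 44

Delta = 44 (mod 53)


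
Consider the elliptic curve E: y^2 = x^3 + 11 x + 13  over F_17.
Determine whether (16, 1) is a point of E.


Check whether y^2 = x^3 + 11 x + 13 (mod 17) for (x, y) = (16, 1).
LHS: y^2 = 1^2 mod 17 = 1
RHS: x^3 + 11 x + 13 = 16^3 + 11*16 + 13 mod 17 = 1
LHS = RHS

Yes, on the curve


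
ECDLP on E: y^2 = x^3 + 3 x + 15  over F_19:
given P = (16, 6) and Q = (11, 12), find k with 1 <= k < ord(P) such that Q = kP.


Enumerate multiples of P until we hit Q = (11, 12):
  1P = (16, 6)
  2P = (17, 1)
  3P = (11, 7)
  4P = (8, 0)
  5P = (11, 12)
Match found at i = 5.

k = 5


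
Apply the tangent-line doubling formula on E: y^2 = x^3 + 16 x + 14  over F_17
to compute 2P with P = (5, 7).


Doubling: s = (3 x1^2 + a) / (2 y1)
s = (3*5^2 + 16) / (2*7) mod 17 = 15
x3 = s^2 - 2 x1 mod 17 = 15^2 - 2*5 = 11
y3 = s (x1 - x3) - y1 mod 17 = 15 * (5 - 11) - 7 = 5

2P = (11, 5)


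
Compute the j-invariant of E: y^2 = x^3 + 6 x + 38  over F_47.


Delta = -16(4 a^3 + 27 b^2) mod 47 = 17
-1728 * (4 a)^3 = -1728 * (4*6)^3 mod 47 = 19
j = 19 * 17^(-1) mod 47 = 26

j = 26 (mod 47)


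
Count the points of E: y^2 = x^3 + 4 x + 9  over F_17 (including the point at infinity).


For each x in F_17, count y with y^2 = x^3 + 4 x + 9 mod 17:
  x = 0: RHS = 9, y in [3, 14]  -> 2 point(s)
  x = 2: RHS = 8, y in [5, 12]  -> 2 point(s)
  x = 4: RHS = 4, y in [2, 15]  -> 2 point(s)
  x = 5: RHS = 1, y in [1, 16]  -> 2 point(s)
  x = 8: RHS = 9, y in [3, 14]  -> 2 point(s)
  x = 9: RHS = 9, y in [3, 14]  -> 2 point(s)
  x = 12: RHS = 0, y in [0]  -> 1 point(s)
  x = 14: RHS = 4, y in [2, 15]  -> 2 point(s)
  x = 16: RHS = 4, y in [2, 15]  -> 2 point(s)
Affine points: 17. Add the point at infinity: total = 18.

#E(F_17) = 18


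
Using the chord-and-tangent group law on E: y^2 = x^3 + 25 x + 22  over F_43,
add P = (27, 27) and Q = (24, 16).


P != Q, so use the chord formula.
s = (y2 - y1) / (x2 - x1) = (32) / (40) mod 43 = 18
x3 = s^2 - x1 - x2 mod 43 = 18^2 - 27 - 24 = 15
y3 = s (x1 - x3) - y1 mod 43 = 18 * (27 - 15) - 27 = 17

P + Q = (15, 17)


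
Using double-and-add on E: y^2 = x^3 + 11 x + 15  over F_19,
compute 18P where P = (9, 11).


k = 18 = 10010_2 (binary, LSB first: 01001)
Double-and-add from P = (9, 11):
  bit 0 = 0: acc unchanged = O
  bit 1 = 1: acc = O + (17, 2) = (17, 2)
  bit 2 = 0: acc unchanged = (17, 2)
  bit 3 = 0: acc unchanged = (17, 2)
  bit 4 = 1: acc = (17, 2) + (11, 2) = (10, 17)

18P = (10, 17)


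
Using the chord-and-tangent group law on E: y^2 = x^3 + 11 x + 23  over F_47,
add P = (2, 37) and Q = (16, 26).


P != Q, so use the chord formula.
s = (y2 - y1) / (x2 - x1) = (36) / (14) mod 47 = 16
x3 = s^2 - x1 - x2 mod 47 = 16^2 - 2 - 16 = 3
y3 = s (x1 - x3) - y1 mod 47 = 16 * (2 - 3) - 37 = 41

P + Q = (3, 41)


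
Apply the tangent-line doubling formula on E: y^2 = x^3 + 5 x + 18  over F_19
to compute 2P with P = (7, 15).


Doubling: s = (3 x1^2 + a) / (2 y1)
s = (3*7^2 + 5) / (2*15) mod 19 = 0
x3 = s^2 - 2 x1 mod 19 = 0^2 - 2*7 = 5
y3 = s (x1 - x3) - y1 mod 19 = 0 * (7 - 5) - 15 = 4

2P = (5, 4)


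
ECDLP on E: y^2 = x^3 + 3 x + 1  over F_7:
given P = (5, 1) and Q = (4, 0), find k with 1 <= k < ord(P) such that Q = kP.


Enumerate multiples of P until we hit Q = (4, 0):
  1P = (5, 1)
  2P = (6, 2)
  3P = (4, 0)
Match found at i = 3.

k = 3


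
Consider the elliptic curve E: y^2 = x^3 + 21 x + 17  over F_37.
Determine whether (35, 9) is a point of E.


Check whether y^2 = x^3 + 21 x + 17 (mod 37) for (x, y) = (35, 9).
LHS: y^2 = 9^2 mod 37 = 7
RHS: x^3 + 21 x + 17 = 35^3 + 21*35 + 17 mod 37 = 4
LHS != RHS

No, not on the curve


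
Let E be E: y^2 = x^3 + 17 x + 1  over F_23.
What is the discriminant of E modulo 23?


4 a^3 + 27 b^2 = 4*17^3 + 27*1^2 = 19652 + 27 = 19679
Delta = -16 * (19679) = -314864
Delta mod 23 = 6

Delta = 6 (mod 23)


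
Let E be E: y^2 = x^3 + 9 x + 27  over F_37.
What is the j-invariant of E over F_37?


Delta = -16(4 a^3 + 27 b^2) mod 37 = 17
-1728 * (4 a)^3 = -1728 * (4*9)^3 mod 37 = 26
j = 26 * 17^(-1) mod 37 = 32

j = 32 (mod 37)


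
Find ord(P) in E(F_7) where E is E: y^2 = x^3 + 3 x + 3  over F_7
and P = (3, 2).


Compute successive multiples of P until we hit O:
  1P = (3, 2)
  2P = (3, 5)
  3P = O

ord(P) = 3


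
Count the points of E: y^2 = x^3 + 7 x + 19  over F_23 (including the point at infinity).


For each x in F_23, count y with y^2 = x^3 + 7 x + 19 mod 23:
  x = 1: RHS = 4, y in [2, 21]  -> 2 point(s)
  x = 2: RHS = 18, y in [8, 15]  -> 2 point(s)
  x = 5: RHS = 18, y in [8, 15]  -> 2 point(s)
  x = 6: RHS = 1, y in [1, 22]  -> 2 point(s)
  x = 8: RHS = 12, y in [9, 14]  -> 2 point(s)
  x = 9: RHS = 6, y in [11, 12]  -> 2 point(s)
  x = 10: RHS = 8, y in [10, 13]  -> 2 point(s)
  x = 11: RHS = 1, y in [1, 22]  -> 2 point(s)
  x = 14: RHS = 9, y in [3, 20]  -> 2 point(s)
  x = 15: RHS = 3, y in [7, 16]  -> 2 point(s)
  x = 16: RHS = 18, y in [8, 15]  -> 2 point(s)
Affine points: 22. Add the point at infinity: total = 23.

#E(F_23) = 23


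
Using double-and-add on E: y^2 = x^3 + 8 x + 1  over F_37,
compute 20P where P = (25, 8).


k = 20 = 10100_2 (binary, LSB first: 00101)
Double-and-add from P = (25, 8):
  bit 0 = 0: acc unchanged = O
  bit 1 = 0: acc unchanged = O
  bit 2 = 1: acc = O + (22, 13) = (22, 13)
  bit 3 = 0: acc unchanged = (22, 13)
  bit 4 = 1: acc = (22, 13) + (20, 13) = (32, 24)

20P = (32, 24)


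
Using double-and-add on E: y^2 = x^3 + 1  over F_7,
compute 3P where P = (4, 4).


k = 3 = 11_2 (binary, LSB first: 11)
Double-and-add from P = (4, 4):
  bit 0 = 1: acc = O + (4, 4) = (4, 4)
  bit 1 = 1: acc = (4, 4) + (0, 6) = (5, 0)

3P = (5, 0)


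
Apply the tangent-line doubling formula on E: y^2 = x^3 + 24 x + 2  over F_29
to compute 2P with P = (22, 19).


Doubling: s = (3 x1^2 + a) / (2 y1)
s = (3*22^2 + 24) / (2*19) mod 29 = 19
x3 = s^2 - 2 x1 mod 29 = 19^2 - 2*22 = 27
y3 = s (x1 - x3) - y1 mod 29 = 19 * (22 - 27) - 19 = 2

2P = (27, 2)


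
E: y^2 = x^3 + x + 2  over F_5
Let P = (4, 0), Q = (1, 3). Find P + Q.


P != Q, so use the chord formula.
s = (y2 - y1) / (x2 - x1) = (3) / (2) mod 5 = 4
x3 = s^2 - x1 - x2 mod 5 = 4^2 - 4 - 1 = 1
y3 = s (x1 - x3) - y1 mod 5 = 4 * (4 - 1) - 0 = 2

P + Q = (1, 2)


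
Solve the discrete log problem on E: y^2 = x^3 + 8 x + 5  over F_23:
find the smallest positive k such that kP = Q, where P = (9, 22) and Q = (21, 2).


Enumerate multiples of P until we hit Q = (21, 2):
  1P = (9, 22)
  2P = (6, 4)
  3P = (21, 21)
  4P = (20, 0)
  5P = (21, 2)
Match found at i = 5.

k = 5


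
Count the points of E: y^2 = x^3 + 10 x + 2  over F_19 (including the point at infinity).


For each x in F_19, count y with y^2 = x^3 + 10 x + 2 mod 19:
  x = 2: RHS = 11, y in [7, 12]  -> 2 point(s)
  x = 4: RHS = 11, y in [7, 12]  -> 2 point(s)
  x = 5: RHS = 6, y in [5, 14]  -> 2 point(s)
  x = 7: RHS = 16, y in [4, 15]  -> 2 point(s)
  x = 8: RHS = 5, y in [9, 10]  -> 2 point(s)
  x = 9: RHS = 4, y in [2, 17]  -> 2 point(s)
  x = 10: RHS = 0, y in [0]  -> 1 point(s)
  x = 12: RHS = 7, y in [8, 11]  -> 2 point(s)
  x = 13: RHS = 11, y in [7, 12]  -> 2 point(s)
  x = 14: RHS = 17, y in [6, 13]  -> 2 point(s)
Affine points: 19. Add the point at infinity: total = 20.

#E(F_19) = 20


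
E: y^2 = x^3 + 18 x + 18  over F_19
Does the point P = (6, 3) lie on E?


Check whether y^2 = x^3 + 18 x + 18 (mod 19) for (x, y) = (6, 3).
LHS: y^2 = 3^2 mod 19 = 9
RHS: x^3 + 18 x + 18 = 6^3 + 18*6 + 18 mod 19 = 0
LHS != RHS

No, not on the curve


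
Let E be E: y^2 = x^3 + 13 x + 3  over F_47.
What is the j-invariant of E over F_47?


Delta = -16(4 a^3 + 27 b^2) mod 47 = 29
-1728 * (4 a)^3 = -1728 * (4*13)^3 mod 47 = 12
j = 12 * 29^(-1) mod 47 = 15

j = 15 (mod 47)


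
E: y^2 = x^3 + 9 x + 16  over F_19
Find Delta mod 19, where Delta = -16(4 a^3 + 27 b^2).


4 a^3 + 27 b^2 = 4*9^3 + 27*16^2 = 2916 + 6912 = 9828
Delta = -16 * (9828) = -157248
Delta mod 19 = 15

Delta = 15 (mod 19)


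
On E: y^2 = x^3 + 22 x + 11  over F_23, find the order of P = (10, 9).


Compute successive multiples of P until we hit O:
  1P = (10, 9)
  2P = (3, 14)
  3P = (3, 9)
  4P = (10, 14)
  5P = O

ord(P) = 5


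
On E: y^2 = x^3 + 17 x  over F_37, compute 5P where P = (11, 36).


k = 5 = 101_2 (binary, LSB first: 101)
Double-and-add from P = (11, 36):
  bit 0 = 1: acc = O + (11, 36) = (11, 36)
  bit 1 = 0: acc unchanged = (11, 36)
  bit 2 = 1: acc = (11, 36) + (4, 13) = (26, 31)

5P = (26, 31)


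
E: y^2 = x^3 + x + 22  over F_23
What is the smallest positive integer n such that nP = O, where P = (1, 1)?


Compute successive multiples of P until we hit O:
  1P = (1, 1)
  2P = (2, 20)
  3P = (13, 1)
  4P = (9, 22)
  5P = (3, 11)
  6P = (21, 14)
  7P = (7, 2)
  8P = (8, 17)
  ... (continuing to 20P)
  20P = O

ord(P) = 20


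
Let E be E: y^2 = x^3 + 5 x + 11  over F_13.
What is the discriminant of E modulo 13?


4 a^3 + 27 b^2 = 4*5^3 + 27*11^2 = 500 + 3267 = 3767
Delta = -16 * (3767) = -60272
Delta mod 13 = 9

Delta = 9 (mod 13)


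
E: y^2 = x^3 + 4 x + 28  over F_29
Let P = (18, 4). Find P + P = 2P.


Doubling: s = (3 x1^2 + a) / (2 y1)
s = (3*18^2 + 4) / (2*4) mod 29 = 6
x3 = s^2 - 2 x1 mod 29 = 6^2 - 2*18 = 0
y3 = s (x1 - x3) - y1 mod 29 = 6 * (18 - 0) - 4 = 17

2P = (0, 17)


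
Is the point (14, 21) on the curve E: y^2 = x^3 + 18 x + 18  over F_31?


Check whether y^2 = x^3 + 18 x + 18 (mod 31) for (x, y) = (14, 21).
LHS: y^2 = 21^2 mod 31 = 7
RHS: x^3 + 18 x + 18 = 14^3 + 18*14 + 18 mod 31 = 7
LHS = RHS

Yes, on the curve


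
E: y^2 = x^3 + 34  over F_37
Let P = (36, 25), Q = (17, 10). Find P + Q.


P != Q, so use the chord formula.
s = (y2 - y1) / (x2 - x1) = (22) / (18) mod 37 = 30
x3 = s^2 - x1 - x2 mod 37 = 30^2 - 36 - 17 = 33
y3 = s (x1 - x3) - y1 mod 37 = 30 * (36 - 33) - 25 = 28

P + Q = (33, 28)


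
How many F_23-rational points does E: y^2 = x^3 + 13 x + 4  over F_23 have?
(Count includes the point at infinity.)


For each x in F_23, count y with y^2 = x^3 + 13 x + 4 mod 23:
  x = 0: RHS = 4, y in [2, 21]  -> 2 point(s)
  x = 1: RHS = 18, y in [8, 15]  -> 2 point(s)
  x = 3: RHS = 1, y in [1, 22]  -> 2 point(s)
  x = 7: RHS = 1, y in [1, 22]  -> 2 point(s)
  x = 11: RHS = 6, y in [11, 12]  -> 2 point(s)
  x = 12: RHS = 2, y in [5, 18]  -> 2 point(s)
  x = 13: RHS = 1, y in [1, 22]  -> 2 point(s)
  x = 14: RHS = 9, y in [3, 20]  -> 2 point(s)
  x = 15: RHS = 9, y in [3, 20]  -> 2 point(s)
  x = 17: RHS = 9, y in [3, 20]  -> 2 point(s)
  x = 19: RHS = 3, y in [7, 16]  -> 2 point(s)
  x = 21: RHS = 16, y in [4, 19]  -> 2 point(s)
  x = 22: RHS = 13, y in [6, 17]  -> 2 point(s)
Affine points: 26. Add the point at infinity: total = 27.

#E(F_23) = 27


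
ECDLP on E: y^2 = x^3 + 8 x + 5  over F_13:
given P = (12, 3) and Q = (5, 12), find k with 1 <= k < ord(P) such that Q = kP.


Enumerate multiples of P until we hit Q = (5, 12):
  1P = (12, 3)
  2P = (5, 12)
Match found at i = 2.

k = 2


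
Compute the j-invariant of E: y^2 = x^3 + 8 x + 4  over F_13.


Delta = -16(4 a^3 + 27 b^2) mod 13 = 9
-1728 * (4 a)^3 = -1728 * (4*8)^3 mod 13 = 8
j = 8 * 9^(-1) mod 13 = 11

j = 11 (mod 13)


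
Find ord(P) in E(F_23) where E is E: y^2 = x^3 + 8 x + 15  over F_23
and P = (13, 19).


Compute successive multiples of P until we hit O:
  1P = (13, 19)
  2P = (13, 4)
  3P = O

ord(P) = 3


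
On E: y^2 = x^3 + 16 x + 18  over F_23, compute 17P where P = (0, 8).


k = 17 = 10001_2 (binary, LSB first: 10001)
Double-and-add from P = (0, 8):
  bit 0 = 1: acc = O + (0, 8) = (0, 8)
  bit 1 = 0: acc unchanged = (0, 8)
  bit 2 = 0: acc unchanged = (0, 8)
  bit 3 = 0: acc unchanged = (0, 8)
  bit 4 = 1: acc = (0, 8) + (22, 1) = (4, 10)

17P = (4, 10)


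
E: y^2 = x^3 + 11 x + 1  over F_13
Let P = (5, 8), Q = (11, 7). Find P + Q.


P != Q, so use the chord formula.
s = (y2 - y1) / (x2 - x1) = (12) / (6) mod 13 = 2
x3 = s^2 - x1 - x2 mod 13 = 2^2 - 5 - 11 = 1
y3 = s (x1 - x3) - y1 mod 13 = 2 * (5 - 1) - 8 = 0

P + Q = (1, 0)


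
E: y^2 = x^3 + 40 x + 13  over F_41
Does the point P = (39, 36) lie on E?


Check whether y^2 = x^3 + 40 x + 13 (mod 41) for (x, y) = (39, 36).
LHS: y^2 = 36^2 mod 41 = 25
RHS: x^3 + 40 x + 13 = 39^3 + 40*39 + 13 mod 41 = 7
LHS != RHS

No, not on the curve


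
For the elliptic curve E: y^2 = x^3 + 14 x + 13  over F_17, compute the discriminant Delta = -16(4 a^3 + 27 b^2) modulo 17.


4 a^3 + 27 b^2 = 4*14^3 + 27*13^2 = 10976 + 4563 = 15539
Delta = -16 * (15539) = -248624
Delta mod 17 = 1

Delta = 1 (mod 17)


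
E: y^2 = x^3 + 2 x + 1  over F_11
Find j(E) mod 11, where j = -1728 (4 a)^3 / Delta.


Delta = -16(4 a^3 + 27 b^2) mod 11 = 2
-1728 * (4 a)^3 = -1728 * (4*2)^3 mod 11 = 5
j = 5 * 2^(-1) mod 11 = 8

j = 8 (mod 11)


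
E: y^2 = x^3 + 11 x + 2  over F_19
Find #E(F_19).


For each x in F_19, count y with y^2 = x^3 + 11 x + 2 mod 19:
  x = 3: RHS = 5, y in [9, 10]  -> 2 point(s)
  x = 5: RHS = 11, y in [7, 12]  -> 2 point(s)
  x = 7: RHS = 4, y in [2, 17]  -> 2 point(s)
  x = 12: RHS = 0, y in [0]  -> 1 point(s)
  x = 13: RHS = 5, y in [9, 10]  -> 2 point(s)
  x = 18: RHS = 9, y in [3, 16]  -> 2 point(s)
Affine points: 11. Add the point at infinity: total = 12.

#E(F_19) = 12


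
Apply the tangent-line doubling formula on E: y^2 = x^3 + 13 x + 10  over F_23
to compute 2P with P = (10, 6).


Doubling: s = (3 x1^2 + a) / (2 y1)
s = (3*10^2 + 13) / (2*6) mod 23 = 5
x3 = s^2 - 2 x1 mod 23 = 5^2 - 2*10 = 5
y3 = s (x1 - x3) - y1 mod 23 = 5 * (10 - 5) - 6 = 19

2P = (5, 19)


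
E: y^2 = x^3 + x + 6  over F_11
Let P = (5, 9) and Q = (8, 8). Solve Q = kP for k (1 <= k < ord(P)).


Enumerate multiples of P until we hit Q = (8, 8):
  1P = (5, 9)
  2P = (10, 9)
  3P = (7, 2)
  4P = (3, 6)
  5P = (8, 3)
  6P = (2, 7)
  7P = (2, 4)
  8P = (8, 8)
Match found at i = 8.

k = 8


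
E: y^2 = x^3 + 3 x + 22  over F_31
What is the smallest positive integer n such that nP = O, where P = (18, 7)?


Compute successive multiples of P until we hit O:
  1P = (18, 7)
  2P = (27, 15)
  3P = (22, 17)
  4P = (5, 10)
  5P = (2, 6)
  6P = (15, 30)
  7P = (12, 9)
  8P = (8, 0)
  ... (continuing to 16P)
  16P = O

ord(P) = 16


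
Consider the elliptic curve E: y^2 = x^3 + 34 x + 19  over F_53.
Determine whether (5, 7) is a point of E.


Check whether y^2 = x^3 + 34 x + 19 (mod 53) for (x, y) = (5, 7).
LHS: y^2 = 7^2 mod 53 = 49
RHS: x^3 + 34 x + 19 = 5^3 + 34*5 + 19 mod 53 = 49
LHS = RHS

Yes, on the curve


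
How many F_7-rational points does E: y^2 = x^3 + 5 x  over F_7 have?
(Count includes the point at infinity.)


For each x in F_7, count y with y^2 = x^3 + 5 x + 0 mod 7:
  x = 0: RHS = 0, y in [0]  -> 1 point(s)
  x = 2: RHS = 4, y in [2, 5]  -> 2 point(s)
  x = 3: RHS = 0, y in [0]  -> 1 point(s)
  x = 4: RHS = 0, y in [0]  -> 1 point(s)
  x = 6: RHS = 1, y in [1, 6]  -> 2 point(s)
Affine points: 7. Add the point at infinity: total = 8.

#E(F_7) = 8


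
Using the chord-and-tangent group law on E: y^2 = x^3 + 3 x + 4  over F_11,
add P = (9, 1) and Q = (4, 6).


P != Q, so use the chord formula.
s = (y2 - y1) / (x2 - x1) = (5) / (6) mod 11 = 10
x3 = s^2 - x1 - x2 mod 11 = 10^2 - 9 - 4 = 10
y3 = s (x1 - x3) - y1 mod 11 = 10 * (9 - 10) - 1 = 0

P + Q = (10, 0)


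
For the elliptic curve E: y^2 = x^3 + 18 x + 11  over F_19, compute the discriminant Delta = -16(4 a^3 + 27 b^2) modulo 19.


4 a^3 + 27 b^2 = 4*18^3 + 27*11^2 = 23328 + 3267 = 26595
Delta = -16 * (26595) = -425520
Delta mod 19 = 4

Delta = 4 (mod 19)


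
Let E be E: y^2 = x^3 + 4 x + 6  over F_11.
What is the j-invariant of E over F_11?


Delta = -16(4 a^3 + 27 b^2) mod 11 = 9
-1728 * (4 a)^3 = -1728 * (4*4)^3 mod 11 = 7
j = 7 * 9^(-1) mod 11 = 2

j = 2 (mod 11)


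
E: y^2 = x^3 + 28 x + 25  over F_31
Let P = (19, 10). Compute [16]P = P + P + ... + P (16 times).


k = 16 = 10000_2 (binary, LSB first: 00001)
Double-and-add from P = (19, 10):
  bit 0 = 0: acc unchanged = O
  bit 1 = 0: acc unchanged = O
  bit 2 = 0: acc unchanged = O
  bit 3 = 0: acc unchanged = O
  bit 4 = 1: acc = O + (15, 10) = (15, 10)

16P = (15, 10)


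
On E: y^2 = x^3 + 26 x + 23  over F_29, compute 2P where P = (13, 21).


Doubling: s = (3 x1^2 + a) / (2 y1)
s = (3*13^2 + 26) / (2*21) mod 29 = 12
x3 = s^2 - 2 x1 mod 29 = 12^2 - 2*13 = 2
y3 = s (x1 - x3) - y1 mod 29 = 12 * (13 - 2) - 21 = 24

2P = (2, 24)


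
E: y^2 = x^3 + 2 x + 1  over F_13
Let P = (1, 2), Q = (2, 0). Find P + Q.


P != Q, so use the chord formula.
s = (y2 - y1) / (x2 - x1) = (11) / (1) mod 13 = 11
x3 = s^2 - x1 - x2 mod 13 = 11^2 - 1 - 2 = 1
y3 = s (x1 - x3) - y1 mod 13 = 11 * (1 - 1) - 2 = 11

P + Q = (1, 11)
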